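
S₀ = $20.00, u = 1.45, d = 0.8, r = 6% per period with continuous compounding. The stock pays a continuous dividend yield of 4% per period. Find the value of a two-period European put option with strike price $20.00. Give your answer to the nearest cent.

$2.79

Per-period risk-free factor R = e^0.06 = 1.0618; dividend-adjusted growth = e^(0.06−0.04) = 1.0202.
Risk-neutral probability p = (1.0202 − 0.8)/(1.45 − 0.8) = 0.2202/0.6500 = 0.3388
Terminal stock prices: S_uu = 42.05, S_ud = 23.2, S_dd = 12.8
Terminal payoffs (K − S): max(-22.05, 0) = 0, max(-3.2, 0) = 0, max(7.2, 0) = 7.2
Node u (S = 29): V_u = e^(−0.06)·[0.3388·0.0000 + 0.6612·0.0000] = 0.0000
Node d (S = 16): V_d = e^(−0.06)·[0.3388·0.0000 + 0.6612·7.2000] = 4.4836
Node 0 (S = 20): V_0 = e^(−0.06)·[0.3388·0.0000 + 0.6612·4.4836] = 2.7920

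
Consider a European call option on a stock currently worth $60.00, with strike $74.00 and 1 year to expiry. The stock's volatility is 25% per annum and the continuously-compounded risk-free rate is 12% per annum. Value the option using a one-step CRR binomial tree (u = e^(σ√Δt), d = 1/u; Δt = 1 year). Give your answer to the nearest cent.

CRR parameters: u = e^(σ√Δt) = e^(0.25·√1) = 1.2840, d = 1/u = 0.7788
Per-period rate: rΔt = 0.12·1 = 0.12, so R = e^0.12 = 1.1275
Risk-neutral probability p = (e^0.12 − 0.7788)/(1.2840 − 0.7788) = 0.3487/0.5052 = 0.6902
Terminal stock prices: S_u = 77.04, S_d = 46.73
Terminal payoffs (S − K): max(3.042, 0) = 3.042, max(-27.27, 0) = 0
Node 0 (S = 60): V_0 = e^(−0.12)·[0.6902·3.0415 + 0.3098·0.0000] = 1.8618

$1.86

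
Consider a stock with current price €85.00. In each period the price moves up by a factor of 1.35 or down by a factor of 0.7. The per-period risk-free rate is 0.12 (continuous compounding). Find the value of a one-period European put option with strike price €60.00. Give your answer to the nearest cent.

€0.15

Risk-neutral probability p = (e^0.12 − 0.7)/(1.35 − 0.7) = 0.4275/0.6500 = 0.6577
Terminal stock prices: S_u = 114.8, S_d = 59.5
Terminal payoffs (K − S): max(-54.75, 0) = 0, max(0.5, 0) = 0.5
Node 0 (S = 85): V_0 = e^(−0.12)·[0.6577·0.0000 + 0.3423·0.5000] = 0.1518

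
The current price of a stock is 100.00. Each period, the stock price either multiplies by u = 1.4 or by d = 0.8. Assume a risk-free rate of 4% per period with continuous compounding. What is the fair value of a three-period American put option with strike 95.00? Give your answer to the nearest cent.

Risk-neutral probability p = (e^0.04 − 0.8)/(1.4 − 0.8) = 0.2408/0.6000 = 0.4014
Terminal stock prices: S_uuu = 274.4, S_uud = 156.8, S_udd = 89.6, S_ddd = 51.2
Terminal payoffs (K − S): max(-179.4, 0) = 0, max(-61.8, 0) = 0, max(5.4, 0) = 5.4, max(43.8, 0) = 43.8
Node uu (S = 196): continuation = e^(−0.04)·[0.4014·0.0000 + 0.5986·0.0000] = 0.0000; exercise value = 0.0000 ≤ continuation, so V_uu = 0.0000
Node ud (S = 112): continuation = e^(−0.04)·[0.4014·0.0000 + 0.5986·5.4000] = 3.1059; exercise value = 0.0000 ≤ continuation, so V_ud = 3.1059
Node dd (S = 64): continuation = e^(−0.04)·[0.4014·5.4000 + 0.5986·43.8000] = 27.2750; exercise value = 31.0000 > continuation, so V_dd = 31.0000 (exercise)
Node u (S = 140): continuation = e^(−0.04)·[0.4014·0.0000 + 0.5986·3.1059] = 1.7865; exercise value = 0.0000 ≤ continuation, so V_u = 1.7865
Node d (S = 80): continuation = e^(−0.04)·[0.4014·3.1059 + 0.5986·31.0000] = 19.0281; exercise value = 15.0000 ≤ continuation, so V_d = 19.0281
Node 0 (S = 100): continuation = e^(−0.04)·[0.4014·1.7865 + 0.5986·19.0281] = 11.6334; exercise value = 0.0000 ≤ continuation, so V_0 = 11.6334

11.63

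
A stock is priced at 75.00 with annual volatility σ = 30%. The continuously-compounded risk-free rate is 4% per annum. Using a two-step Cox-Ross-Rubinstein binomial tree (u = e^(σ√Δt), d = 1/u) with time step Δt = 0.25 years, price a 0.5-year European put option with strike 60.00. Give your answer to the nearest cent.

1.11

CRR parameters: u = e^(σ√Δt) = e^(0.3·√0.25) = 1.1618, d = 1/u = 0.8607
Per-period rate: rΔt = 0.04·0.25 = 0.01, so R = e^0.01 = 1.0101
Risk-neutral probability p = (e^0.01 − 0.8607)/(1.1618 − 0.8607) = 0.1493/0.3011 = 0.4959
Terminal stock prices: S_uu = 101.2, S_ud = 75, S_dd = 55.56
Terminal payoffs (K − S): max(-41.24, 0) = 0, max(-15, 0) = 0, max(4.439, 0) = 4.439
Node u (S = 87.14): V_u = e^(−0.01)·[0.4959·0.0000 + 0.5041·0.0000] = 0.0000
Node d (S = 64.55): V_d = e^(−0.01)·[0.4959·0.0000 + 0.5041·4.4386] = 2.2151
Node 0 (S = 75): V_0 = e^(−0.01)·[0.4959·0.0000 + 0.5041·2.2151] = 1.1054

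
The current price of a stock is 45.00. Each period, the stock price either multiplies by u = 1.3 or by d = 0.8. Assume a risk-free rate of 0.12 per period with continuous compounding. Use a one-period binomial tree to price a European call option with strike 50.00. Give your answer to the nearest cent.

4.94

Risk-neutral probability p = (e^0.12 − 0.8)/(1.3 − 0.8) = 0.3275/0.5000 = 0.6550
Terminal stock prices: S_u = 58.5, S_d = 36
Terminal payoffs (S − K): max(8.5, 0) = 8.5, max(-14, 0) = 0
Node 0 (S = 45): V_0 = e^(−0.12)·[0.6550·8.5000 + 0.3450·0.0000] = 4.9379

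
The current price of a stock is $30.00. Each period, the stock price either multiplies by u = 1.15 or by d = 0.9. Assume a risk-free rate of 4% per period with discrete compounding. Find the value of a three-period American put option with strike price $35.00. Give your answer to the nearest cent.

$5.00

Risk-neutral probability p = (1 + 0.04 − 0.9)/(1.15 − 0.9) = 0.1400/0.2500 = 0.5600
Terminal stock prices: S_uuu = 45.63, S_uud = 35.71, S_udd = 27.95, S_ddd = 21.87
Terminal payoffs (K − S): max(-10.63, 0) = 0, max(-0.7075, 0) = 0, max(7.055, 0) = 7.055, max(13.13, 0) = 13.13
Node uu (S = 39.67): continuation = 1/1.04·[0.5600·0.0000 + 0.4400·0.0000] = 0.0000; exercise value = 0.0000 ≤ continuation, so V_uu = 0.0000
Node ud (S = 31.05): continuation = 1/1.04·[0.5600·0.0000 + 0.4400·7.0550] = 2.9848; exercise value = 3.9500 > continuation, so V_ud = 3.9500 (exercise)
Node dd (S = 24.3): continuation = 1/1.04·[0.5600·7.0550 + 0.4400·13.1300] = 9.3538; exercise value = 10.7000 > continuation, so V_dd = 10.7000 (exercise)
Node u (S = 34.5): continuation = 1/1.04·[0.5600·0.0000 + 0.4400·3.9500] = 1.6712; exercise value = 0.5000 ≤ continuation, so V_u = 1.6712
Node d (S = 27): continuation = 1/1.04·[0.5600·3.9500 + 0.4400·10.7000] = 6.6538; exercise value = 8.0000 > continuation, so V_d = 8.0000 (exercise)
Node 0 (S = 30): continuation = 1/1.04·[0.5600·1.6712 + 0.4400·8.0000] = 4.2845; exercise value = 5.0000 > continuation, so V_0 = 5.0000 (exercise)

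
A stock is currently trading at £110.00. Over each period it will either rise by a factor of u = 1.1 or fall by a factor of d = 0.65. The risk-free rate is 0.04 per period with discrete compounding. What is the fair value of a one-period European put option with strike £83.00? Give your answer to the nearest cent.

£1.47

Risk-neutral probability p = (1 + 0.04 − 0.65)/(1.1 − 0.65) = 0.3900/0.4500 = 0.8667
Terminal stock prices: S_u = 121, S_d = 71.5
Terminal payoffs (K − S): max(-38, 0) = 0, max(11.5, 0) = 11.5
Node 0 (S = 110): V_0 = 1/1.04·[0.8667·0.0000 + 0.1333·11.5000] = 1.4744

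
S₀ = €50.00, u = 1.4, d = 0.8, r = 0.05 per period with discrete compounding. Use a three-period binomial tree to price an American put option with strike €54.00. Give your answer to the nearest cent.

Risk-neutral probability p = (1 + 0.05 − 0.8)/(1.4 − 0.8) = 0.2500/0.6000 = 0.4167
Terminal stock prices: S_uuu = 137.2, S_uud = 78.4, S_udd = 44.8, S_ddd = 25.6
Terminal payoffs (K − S): max(-83.2, 0) = 0, max(-24.4, 0) = 0, max(9.2, 0) = 9.2, max(28.4, 0) = 28.4
Node uu (S = 98): continuation = 1/1.05·[0.4167·0.0000 + 0.5833·0.0000] = 0.0000; exercise value = 0.0000 ≤ continuation, so V_uu = 0.0000
Node ud (S = 56): continuation = 1/1.05·[0.4167·0.0000 + 0.5833·9.2000] = 5.1111; exercise value = 0.0000 ≤ continuation, so V_ud = 5.1111
Node dd (S = 32): continuation = 1/1.05·[0.4167·9.2000 + 0.5833·28.4000] = 19.4286; exercise value = 22.0000 > continuation, so V_dd = 22.0000 (exercise)
Node u (S = 70): continuation = 1/1.05·[0.4167·0.0000 + 0.5833·5.1111] = 2.8395; exercise value = 0.0000 ≤ continuation, so V_u = 2.8395
Node d (S = 40): continuation = 1/1.05·[0.4167·5.1111 + 0.5833·22.0000] = 14.2504; exercise value = 14.0000 ≤ continuation, so V_d = 14.2504
Node 0 (S = 50): continuation = 1/1.05·[0.4167·2.8395 + 0.5833·14.2504] = 9.0437; exercise value = 4.0000 ≤ continuation, so V_0 = 9.0437

€9.04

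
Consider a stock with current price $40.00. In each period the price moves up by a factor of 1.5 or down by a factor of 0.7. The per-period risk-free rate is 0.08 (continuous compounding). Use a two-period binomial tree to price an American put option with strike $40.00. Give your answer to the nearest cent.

$5.77

Risk-neutral probability p = (e^0.08 − 0.7)/(1.5 − 0.7) = 0.3833/0.8000 = 0.4791
Terminal stock prices: S_uu = 90, S_ud = 42, S_dd = 19.6
Terminal payoffs (K − S): max(-50, 0) = 0, max(-2, 0) = 0, max(20.4, 0) = 20.4
Node u (S = 60): continuation = e^(−0.08)·[0.4791·0.0000 + 0.5209·0.0000] = 0.0000; exercise value = 0.0000 ≤ continuation, so V_u = 0.0000
Node d (S = 28): continuation = e^(−0.08)·[0.4791·0.0000 + 0.5209·20.4000] = 9.8092; exercise value = 12.0000 > continuation, so V_d = 12.0000 (exercise)
Node 0 (S = 40): continuation = e^(−0.08)·[0.4791·0.0000 + 0.5209·12.0000] = 5.7701; exercise value = 0.0000 ≤ continuation, so V_0 = 5.7701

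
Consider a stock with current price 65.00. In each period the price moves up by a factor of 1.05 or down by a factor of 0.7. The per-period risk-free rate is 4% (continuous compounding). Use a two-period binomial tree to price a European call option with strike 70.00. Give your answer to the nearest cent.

Risk-neutral probability p = (e^0.04 − 0.7)/(1.05 − 0.7) = 0.3408/0.3500 = 0.9737
Terminal stock prices: S_uu = 71.66, S_ud = 47.77, S_dd = 31.85
Terminal payoffs (S − K): max(1.663, 0) = 1.663, max(-22.23, 0) = 0, max(-38.15, 0) = 0
Node u (S = 68.25): V_u = e^(−0.04)·[0.9737·1.6625 + 0.0263·0.0000] = 1.5554
Node d (S = 45.5): V_d = e^(−0.04)·[0.9737·0.0000 + 0.0263·0.0000] = 0.0000
Node 0 (S = 65): V_0 = e^(−0.04)·[0.9737·1.5554 + 0.0263·0.0000] = 1.4552

1.46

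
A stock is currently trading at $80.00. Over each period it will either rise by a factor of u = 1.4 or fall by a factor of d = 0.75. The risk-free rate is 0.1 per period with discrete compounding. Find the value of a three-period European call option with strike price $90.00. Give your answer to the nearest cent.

$23.52

Risk-neutral probability p = (1 + 0.1 − 0.75)/(1.4 − 0.75) = 0.3500/0.6500 = 0.5385
Terminal stock prices: S_uuu = 219.5, S_uud = 117.6, S_udd = 63, S_ddd = 33.75
Terminal payoffs (S − K): max(129.5, 0) = 129.5, max(27.6, 0) = 27.6, max(-27, 0) = 0, max(-56.25, 0) = 0
Node uu (S = 156.8): V_uu = 1/1.1·[0.5385·129.5200 + 0.4615·27.6000] = 74.9818
Node ud (S = 84): V_ud = 1/1.1·[0.5385·27.6000 + 0.4615·0.0000] = 13.5105
Node dd (S = 45): V_dd = 1/1.1·[0.5385·0.0000 + 0.4615·0.0000] = 0.0000
Node u (S = 112): V_u = 1/1.1·[0.5385·74.9818 + 0.4615·13.5105] = 42.3731
Node d (S = 60): V_d = 1/1.1·[0.5385·13.5105 + 0.4615·0.0000] = 6.6135
Node 0 (S = 80): V_0 = 1/1.1·[0.5385·42.3731 + 0.4615·6.6135] = 23.5170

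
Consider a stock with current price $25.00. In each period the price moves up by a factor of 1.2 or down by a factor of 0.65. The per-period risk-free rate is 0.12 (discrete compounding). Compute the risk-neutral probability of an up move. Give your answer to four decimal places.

p = 0.8545

Risk-neutral probability p = (1 + 0.12 − 0.65)/(1.2 − 0.65) = 0.4700/0.5500 = 0.8545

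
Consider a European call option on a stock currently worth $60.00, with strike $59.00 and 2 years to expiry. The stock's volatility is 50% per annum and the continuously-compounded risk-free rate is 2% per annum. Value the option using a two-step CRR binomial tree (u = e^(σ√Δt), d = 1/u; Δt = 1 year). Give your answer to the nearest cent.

CRR parameters: u = e^(σ√Δt) = e^(0.5·√1) = 1.6487, d = 1/u = 0.6065
Per-period rate: rΔt = 0.02·1 = 0.02, so R = e^0.02 = 1.0202
Risk-neutral probability p = (e^0.02 − 0.6065)/(1.6487 − 0.6065) = 0.4137/1.0422 = 0.3969
Terminal stock prices: S_uu = 163.1, S_ud = 60, S_dd = 22.07
Terminal payoffs (S − K): max(104.1, 0) = 104.1, max(1, 0) = 1, max(-36.93, 0) = 0
Node u (S = 98.92): V_u = e^(−0.02)·[0.3969·104.0969 + 0.6031·1.0000] = 41.0916
Node d (S = 36.39): V_d = e^(−0.02)·[0.3969·1.0000 + 0.6031·0.0000] = 0.3891
Node 0 (S = 60): V_0 = e^(−0.02)·[0.3969·41.0916 + 0.6031·0.3891] = 16.2173

$16.22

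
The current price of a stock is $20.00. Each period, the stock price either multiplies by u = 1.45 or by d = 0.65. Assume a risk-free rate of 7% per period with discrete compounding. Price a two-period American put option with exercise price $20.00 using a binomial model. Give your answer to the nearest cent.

Risk-neutral probability p = (1 + 0.07 − 0.65)/(1.45 − 0.65) = 0.4200/0.8000 = 0.5250
Terminal stock prices: S_uu = 42.05, S_ud = 18.85, S_dd = 8.45
Terminal payoffs (K − S): max(-22.05, 0) = 0, max(1.15, 0) = 1.15, max(11.55, 0) = 11.55
Node u (S = 29): continuation = 1/1.07·[0.5250·0.0000 + 0.4750·1.1500] = 0.5105; exercise value = 0.0000 ≤ continuation, so V_u = 0.5105
Node d (S = 13): continuation = 1/1.07·[0.5250·1.1500 + 0.4750·11.5500] = 5.6916; exercise value = 7.0000 > continuation, so V_d = 7.0000 (exercise)
Node 0 (S = 20): continuation = 1/1.07·[0.5250·0.5105 + 0.4750·7.0000] = 3.3580; exercise value = 0.0000 ≤ continuation, so V_0 = 3.3580

$3.36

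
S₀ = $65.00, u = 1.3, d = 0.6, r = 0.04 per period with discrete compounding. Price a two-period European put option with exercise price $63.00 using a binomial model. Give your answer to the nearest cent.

Risk-neutral probability p = (1 + 0.04 − 0.6)/(1.3 − 0.6) = 0.4400/0.7000 = 0.6286
Terminal stock prices: S_uu = 109.9, S_ud = 50.7, S_dd = 23.4
Terminal payoffs (K − S): max(-46.85, 0) = 0, max(12.3, 0) = 12.3, max(39.6, 0) = 39.6
Node u (S = 84.5): V_u = 1/1.04·[0.6286·0.0000 + 0.3714·12.3000] = 4.3929
Node d (S = 39): V_d = 1/1.04·[0.6286·12.3000 + 0.3714·39.6000] = 21.5769
Node 0 (S = 65): V_0 = 1/1.04·[0.6286·4.3929 + 0.3714·21.5769] = 10.3611

$10.36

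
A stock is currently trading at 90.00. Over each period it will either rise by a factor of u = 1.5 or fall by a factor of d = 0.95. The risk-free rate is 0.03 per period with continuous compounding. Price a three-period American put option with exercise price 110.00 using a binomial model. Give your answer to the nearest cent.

20.30

Risk-neutral probability p = (e^0.03 − 0.95)/(1.5 − 0.95) = 0.0805/0.5500 = 0.1463
Terminal stock prices: S_uuu = 303.8, S_uud = 192.4, S_udd = 121.8, S_ddd = 77.16
Terminal payoffs (K − S): max(-193.8, 0) = 0, max(-82.38, 0) = 0, max(-11.84, 0) = 0, max(32.84, 0) = 32.84
Node uu (S = 202.5): continuation = e^(−0.03)·[0.1463·0.0000 + 0.8537·0.0000] = 0.0000; exercise value = 0.0000 ≤ continuation, so V_uu = 0.0000
Node ud (S = 128.2): continuation = e^(−0.03)·[0.1463·0.0000 + 0.8537·0.0000] = 0.0000; exercise value = 0.0000 ≤ continuation, so V_ud = 0.0000
Node dd (S = 81.22): continuation = e^(−0.03)·[0.1463·0.0000 + 0.8537·32.8363] = 27.2044; exercise value = 28.7750 > continuation, so V_dd = 28.7750 (exercise)
Node u (S = 135): continuation = e^(−0.03)·[0.1463·0.0000 + 0.8537·0.0000] = 0.0000; exercise value = 0.0000 ≤ continuation, so V_u = 0.0000
Node d (S = 85.5): continuation = e^(−0.03)·[0.1463·0.0000 + 0.8537·28.7750] = 23.8397; exercise value = 24.5000 > continuation, so V_d = 24.5000 (exercise)
Node 0 (S = 90): continuation = e^(−0.03)·[0.1463·0.0000 + 0.8537·24.5000] = 20.2980; exercise value = 20.0000 ≤ continuation, so V_0 = 20.2980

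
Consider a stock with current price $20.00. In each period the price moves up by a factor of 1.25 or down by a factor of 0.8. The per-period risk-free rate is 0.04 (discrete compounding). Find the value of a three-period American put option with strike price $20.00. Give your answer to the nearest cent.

Risk-neutral probability p = (1 + 0.04 − 0.8)/(1.25 − 0.8) = 0.2400/0.4500 = 0.5333
Terminal stock prices: S_uuu = 39.06, S_uud = 25, S_udd = 16, S_ddd = 10.24
Terminal payoffs (K − S): max(-19.06, 0) = 0, max(-5, 0) = 0, max(4, 0) = 4, max(9.76, 0) = 9.76
Node uu (S = 31.25): continuation = 1/1.04·[0.5333·0.0000 + 0.4667·0.0000] = 0.0000; exercise value = 0.0000 ≤ continuation, so V_uu = 0.0000
Node ud (S = 20): continuation = 1/1.04·[0.5333·0.0000 + 0.4667·4.0000] = 1.7949; exercise value = 0.0000 ≤ continuation, so V_ud = 1.7949
Node dd (S = 12.8): continuation = 1/1.04·[0.5333·4.0000 + 0.4667·9.7600] = 6.4308; exercise value = 7.2000 > continuation, so V_dd = 7.2000 (exercise)
Node u (S = 25): continuation = 1/1.04·[0.5333·0.0000 + 0.4667·1.7949] = 0.8054; exercise value = 0.0000 ≤ continuation, so V_u = 0.8054
Node d (S = 16): continuation = 1/1.04·[0.5333·1.7949 + 0.4667·7.2000] = 4.1512; exercise value = 4.0000 ≤ continuation, so V_d = 4.1512
Node 0 (S = 20): continuation = 1/1.04·[0.5333·0.8054 + 0.4667·4.1512] = 2.2757; exercise value = 0.0000 ≤ continuation, so V_0 = 2.2757

$2.28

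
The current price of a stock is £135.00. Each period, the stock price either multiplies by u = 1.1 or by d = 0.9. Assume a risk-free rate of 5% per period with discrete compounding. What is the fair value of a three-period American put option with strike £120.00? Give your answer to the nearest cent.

£0.60

Risk-neutral probability p = (1 + 0.05 − 0.9)/(1.1 − 0.9) = 0.1500/0.2000 = 0.7500
Terminal stock prices: S_uuu = 179.7, S_uud = 147, S_udd = 120.3, S_ddd = 98.42
Terminal payoffs (K − S): max(-59.69, 0) = 0, max(-27.02, 0) = 0, max(-0.285, 0) = 0, max(21.58, 0) = 21.58
Node uu (S = 163.4): continuation = 1/1.05·[0.7500·0.0000 + 0.2500·0.0000] = 0.0000; exercise value = 0.0000 ≤ continuation, so V_uu = 0.0000
Node ud (S = 133.7): continuation = 1/1.05·[0.7500·0.0000 + 0.2500·0.0000] = 0.0000; exercise value = 0.0000 ≤ continuation, so V_ud = 0.0000
Node dd (S = 109.4): continuation = 1/1.05·[0.7500·0.0000 + 0.2500·21.5850] = 5.1393; exercise value = 10.6500 > continuation, so V_dd = 10.6500 (exercise)
Node u (S = 148.5): continuation = 1/1.05·[0.7500·0.0000 + 0.2500·0.0000] = 0.0000; exercise value = 0.0000 ≤ continuation, so V_u = 0.0000
Node d (S = 121.5): continuation = 1/1.05·[0.7500·0.0000 + 0.2500·10.6500] = 2.5357; exercise value = 0.0000 ≤ continuation, so V_d = 2.5357
Node 0 (S = 135): continuation = 1/1.05·[0.7500·0.0000 + 0.2500·2.5357] = 0.6037; exercise value = 0.0000 ≤ continuation, so V_0 = 0.6037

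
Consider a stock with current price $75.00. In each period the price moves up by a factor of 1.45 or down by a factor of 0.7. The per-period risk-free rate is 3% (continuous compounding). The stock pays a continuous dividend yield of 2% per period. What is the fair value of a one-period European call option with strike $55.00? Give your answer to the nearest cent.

$21.56

Per-period risk-free factor R = e^0.03 = 1.0305; dividend-adjusted growth = e^(0.03−0.02) = 1.0101.
Risk-neutral probability p = (1.0101 − 0.7)/(1.45 − 0.7) = 0.3101/0.7500 = 0.4134
Terminal stock prices: S_u = 108.8, S_d = 52.5
Terminal payoffs (S − K): max(53.75, 0) = 53.75, max(-2.5, 0) = 0
Node 0 (S = 75): V_0 = e^(−0.03)·[0.4134·53.7500 + 0.5866·0.0000] = 21.5636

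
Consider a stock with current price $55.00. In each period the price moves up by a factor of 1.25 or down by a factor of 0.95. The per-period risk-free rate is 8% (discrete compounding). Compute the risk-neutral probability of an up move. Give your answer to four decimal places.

Risk-neutral probability p = (1 + 0.08 − 0.95)/(1.25 − 0.95) = 0.1300/0.3000 = 0.4333

p = 0.4333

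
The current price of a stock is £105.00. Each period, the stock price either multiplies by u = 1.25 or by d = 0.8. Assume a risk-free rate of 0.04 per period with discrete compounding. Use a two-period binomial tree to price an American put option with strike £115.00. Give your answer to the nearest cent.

£16.21

Risk-neutral probability p = (1 + 0.04 − 0.8)/(1.25 − 0.8) = 0.2400/0.4500 = 0.5333
Terminal stock prices: S_uu = 164.1, S_ud = 105, S_dd = 67.2
Terminal payoffs (K − S): max(-49.06, 0) = 0, max(10, 0) = 10, max(47.8, 0) = 47.8
Node u (S = 131.2): continuation = 1/1.04·[0.5333·0.0000 + 0.4667·10.0000] = 4.4872; exercise value = 0.0000 ≤ continuation, so V_u = 4.4872
Node d (S = 84): continuation = 1/1.04·[0.5333·10.0000 + 0.4667·47.8000] = 26.5769; exercise value = 31.0000 > continuation, so V_d = 31.0000 (exercise)
Node 0 (S = 105): continuation = 1/1.04·[0.5333·4.4872 + 0.4667·31.0000] = 16.2114; exercise value = 10.0000 ≤ continuation, so V_0 = 16.2114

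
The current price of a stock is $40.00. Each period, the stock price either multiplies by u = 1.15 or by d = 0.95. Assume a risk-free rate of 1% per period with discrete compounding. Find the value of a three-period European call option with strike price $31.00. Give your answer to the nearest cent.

Risk-neutral probability p = (1 + 0.01 − 0.95)/(1.15 − 0.95) = 0.0600/0.2000 = 0.3000
Terminal stock prices: S_uuu = 60.83, S_uud = 50.25, S_udd = 41.52, S_ddd = 34.29
Terminal payoffs (S − K): max(29.83, 0) = 29.83, max(19.25, 0) = 19.25, max(10.52, 0) = 10.52, max(3.295, 0) = 3.295
Node uu (S = 52.9): V_uu = 1/1.01·[0.3000·29.8350 + 0.7000·19.2550] = 22.2069
Node ud (S = 43.7): V_ud = 1/1.01·[0.3000·19.2550 + 0.7000·10.5150] = 13.0069
Node dd (S = 36.1): V_dd = 1/1.01·[0.3000·10.5150 + 0.7000·3.2950] = 5.4069
Node u (S = 46): V_u = 1/1.01·[0.3000·22.2069 + 0.7000·13.0069] = 15.6108
Node d (S = 38): V_d = 1/1.01·[0.3000·13.0069 + 0.7000·5.4069] = 7.6108
Node 0 (S = 40): V_0 = 1/1.01·[0.3000·15.6108 + 0.7000·7.6108] = 9.9117

$9.91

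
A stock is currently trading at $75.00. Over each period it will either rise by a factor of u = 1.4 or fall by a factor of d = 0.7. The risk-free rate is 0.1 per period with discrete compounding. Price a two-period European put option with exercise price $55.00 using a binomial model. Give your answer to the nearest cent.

$2.77

Risk-neutral probability p = (1 + 0.1 − 0.7)/(1.4 − 0.7) = 0.4000/0.7000 = 0.5714
Terminal stock prices: S_uu = 147, S_ud = 73.5, S_dd = 36.75
Terminal payoffs (K − S): max(-92, 0) = 0, max(-18.5, 0) = 0, max(18.25, 0) = 18.25
Node u (S = 105): V_u = 1/1.1·[0.5714·0.0000 + 0.4286·0.0000] = 0.0000
Node d (S = 52.5): V_d = 1/1.1·[0.5714·0.0000 + 0.4286·18.2500] = 7.1104
Node 0 (S = 75): V_0 = 1/1.1·[0.5714·0.0000 + 0.4286·7.1104] = 2.7703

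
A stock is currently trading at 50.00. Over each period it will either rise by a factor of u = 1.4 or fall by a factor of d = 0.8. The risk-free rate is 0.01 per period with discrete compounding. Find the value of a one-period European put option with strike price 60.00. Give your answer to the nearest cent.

12.87

Risk-neutral probability p = (1 + 0.01 − 0.8)/(1.4 − 0.8) = 0.2100/0.6000 = 0.3500
Terminal stock prices: S_u = 70, S_d = 40
Terminal payoffs (K − S): max(-10, 0) = 0, max(20, 0) = 20
Node 0 (S = 50): V_0 = 1/1.01·[0.3500·0.0000 + 0.6500·20.0000] = 12.8713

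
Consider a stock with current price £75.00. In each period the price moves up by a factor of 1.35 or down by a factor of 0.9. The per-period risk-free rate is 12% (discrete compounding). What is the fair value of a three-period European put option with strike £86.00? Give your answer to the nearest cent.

Risk-neutral probability p = (1 + 0.12 − 0.9)/(1.35 − 0.9) = 0.2200/0.4500 = 0.4889
Terminal stock prices: S_uuu = 184.5, S_uud = 123, S_udd = 82.01, S_ddd = 54.68
Terminal payoffs (K − S): max(-98.53, 0) = 0, max(-37.02, 0) = 0, max(3.987, 0) = 3.987, max(31.32, 0) = 31.32
Node uu (S = 136.7): V_uu = 1/1.12·[0.4889·0.0000 + 0.5111·0.0000] = 0.0000
Node ud (S = 91.12): V_ud = 1/1.12·[0.4889·0.0000 + 0.5111·3.9875] = 1.8197
Node dd (S = 60.75): V_dd = 1/1.12·[0.4889·3.9875 + 0.5111·31.3250] = 16.0357
Node u (S = 101.2): V_u = 1/1.12·[0.4889·0.0000 + 0.5111·1.8197] = 0.8304
Node d (S = 67.5): V_d = 1/1.12·[0.4889·1.8197 + 0.5111·16.0357] = 8.1122
Node 0 (S = 75): V_0 = 1/1.12·[0.4889·0.8304 + 0.5111·8.1122] = 4.0645

£4.06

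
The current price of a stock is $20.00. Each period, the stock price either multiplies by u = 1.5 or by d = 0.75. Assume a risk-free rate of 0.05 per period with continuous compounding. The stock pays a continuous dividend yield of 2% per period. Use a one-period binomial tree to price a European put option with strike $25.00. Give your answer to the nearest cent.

$5.96

Per-period risk-free factor R = e^0.05 = 1.0513; dividend-adjusted growth = e^(0.05−0.02) = 1.0305.
Risk-neutral probability p = (1.0305 − 0.75)/(1.5 − 0.75) = 0.2805/0.7500 = 0.3739
Terminal stock prices: S_u = 30, S_d = 15
Terminal payoffs (K − S): max(-5, 0) = 0, max(10, 0) = 10
Node 0 (S = 20): V_0 = e^(−0.05)·[0.3739·0.0000 + 0.6261·10.0000] = 5.9553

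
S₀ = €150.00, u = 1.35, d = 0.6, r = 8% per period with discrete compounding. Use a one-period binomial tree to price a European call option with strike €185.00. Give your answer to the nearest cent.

€10.37

Risk-neutral probability p = (1 + 0.08 − 0.6)/(1.35 − 0.6) = 0.4800/0.7500 = 0.6400
Terminal stock prices: S_u = 202.5, S_d = 90
Terminal payoffs (S − K): max(17.5, 0) = 17.5, max(-95, 0) = 0
Node 0 (S = 150): V_0 = 1/1.08·[0.6400·17.5000 + 0.3600·0.0000] = 10.3704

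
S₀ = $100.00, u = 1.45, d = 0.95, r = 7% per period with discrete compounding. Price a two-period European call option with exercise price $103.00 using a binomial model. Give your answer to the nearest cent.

$16.47

Risk-neutral probability p = (1 + 0.07 − 0.95)/(1.45 − 0.95) = 0.1200/0.5000 = 0.2400
Terminal stock prices: S_uu = 210.2, S_ud = 137.8, S_dd = 90.25
Terminal payoffs (S − K): max(107.2, 0) = 107.2, max(34.75, 0) = 34.75, max(-12.75, 0) = 0
Node u (S = 145): V_u = 1/1.07·[0.2400·107.2500 + 0.7600·34.7500] = 48.7383
Node d (S = 95): V_d = 1/1.07·[0.2400·34.7500 + 0.7600·0.0000] = 7.7944
Node 0 (S = 100): V_0 = 1/1.07·[0.2400·48.7383 + 0.7600·7.7944] = 16.4682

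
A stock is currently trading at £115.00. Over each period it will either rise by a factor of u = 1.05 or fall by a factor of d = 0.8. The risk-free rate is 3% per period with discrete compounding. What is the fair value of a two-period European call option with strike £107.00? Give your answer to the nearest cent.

£15.79

Risk-neutral probability p = (1 + 0.03 − 0.8)/(1.05 − 0.8) = 0.2300/0.2500 = 0.9200
Terminal stock prices: S_uu = 126.8, S_ud = 96.6, S_dd = 73.6
Terminal payoffs (S − K): max(19.79, 0) = 19.79, max(-10.4, 0) = 0, max(-33.4, 0) = 0
Node u (S = 120.8): V_u = 1/1.03·[0.9200·19.7875 + 0.0800·0.0000] = 17.6743
Node d (S = 92): V_d = 1/1.03·[0.9200·0.0000 + 0.0800·0.0000] = 0.0000
Node 0 (S = 115): V_0 = 1/1.03·[0.9200·17.6743 + 0.0800·0.0000] = 15.7867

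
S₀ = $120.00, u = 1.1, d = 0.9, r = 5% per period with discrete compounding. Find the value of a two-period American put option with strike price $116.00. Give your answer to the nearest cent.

Risk-neutral probability p = (1 + 0.05 − 0.9)/(1.1 − 0.9) = 0.1500/0.2000 = 0.7500
Terminal stock prices: S_uu = 145.2, S_ud = 118.8, S_dd = 97.2
Terminal payoffs (K − S): max(-29.2, 0) = 0, max(-2.8, 0) = 0, max(18.8, 0) = 18.8
Node u (S = 132): continuation = 1/1.05·[0.7500·0.0000 + 0.2500·0.0000] = 0.0000; exercise value = 0.0000 ≤ continuation, so V_u = 0.0000
Node d (S = 108): continuation = 1/1.05·[0.7500·0.0000 + 0.2500·18.8000] = 4.4762; exercise value = 8.0000 > continuation, so V_d = 8.0000 (exercise)
Node 0 (S = 120): continuation = 1/1.05·[0.7500·0.0000 + 0.2500·8.0000] = 1.9048; exercise value = 0.0000 ≤ continuation, so V_0 = 1.9048

$1.90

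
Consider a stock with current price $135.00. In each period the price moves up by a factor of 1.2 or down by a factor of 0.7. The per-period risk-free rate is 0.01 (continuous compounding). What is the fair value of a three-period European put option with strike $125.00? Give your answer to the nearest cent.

$16.07

Risk-neutral probability p = (e^0.01 − 0.7)/(1.2 − 0.7) = 0.3101/0.5000 = 0.6201
Terminal stock prices: S_uuu = 233.3, S_uud = 136.1, S_udd = 79.38, S_ddd = 46.3
Terminal payoffs (K − S): max(-108.3, 0) = 0, max(-11.08, 0) = 0, max(45.62, 0) = 45.62, max(78.7, 0) = 78.7
Node uu (S = 194.4): V_uu = e^(−0.01)·[0.6201·0.0000 + 0.3799·0.0000] = 0.0000
Node ud (S = 113.4): V_ud = e^(−0.01)·[0.6201·0.0000 + 0.3799·45.6200] = 17.1586
Node dd (S = 66.15): V_dd = e^(−0.01)·[0.6201·45.6200 + 0.3799·78.6950] = 57.6062
Node u (S = 162): V_u = e^(−0.01)·[0.6201·0.0000 + 0.3799·17.1586] = 6.4537
Node d (S = 94.5): V_d = e^(−0.01)·[0.6201·17.1586 + 0.3799·57.6062] = 32.2010
Node 0 (S = 135): V_0 = e^(−0.01)·[0.6201·6.4537 + 0.3799·32.2010] = 16.0735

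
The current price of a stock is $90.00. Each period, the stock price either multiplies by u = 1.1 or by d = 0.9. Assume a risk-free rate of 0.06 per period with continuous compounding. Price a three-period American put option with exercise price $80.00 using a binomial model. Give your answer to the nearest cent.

Risk-neutral probability p = (e^0.06 − 0.9)/(1.1 − 0.9) = 0.1618/0.2000 = 0.8092
Terminal stock prices: S_uuu = 119.8, S_uud = 98.01, S_udd = 80.19, S_ddd = 65.61
Terminal payoffs (K − S): max(-39.79, 0) = 0, max(-18.01, 0) = 0, max(-0.19, 0) = 0, max(14.39, 0) = 14.39
Node uu (S = 108.9): continuation = e^(−0.06)·[0.8092·0.0000 + 0.1908·0.0000] = 0.0000; exercise value = 0.0000 ≤ continuation, so V_uu = 0.0000
Node ud (S = 89.1): continuation = e^(−0.06)·[0.8092·0.0000 + 0.1908·0.0000] = 0.0000; exercise value = 0.0000 ≤ continuation, so V_ud = 0.0000
Node dd (S = 72.9): continuation = e^(−0.06)·[0.8092·0.0000 + 0.1908·14.3900] = 2.5860; exercise value = 7.1000 > continuation, so V_dd = 7.1000 (exercise)
Node u (S = 99): continuation = e^(−0.06)·[0.8092·0.0000 + 0.1908·0.0000] = 0.0000; exercise value = 0.0000 ≤ continuation, so V_u = 0.0000
Node d (S = 81): continuation = e^(−0.06)·[0.8092·0.0000 + 0.1908·7.1000] = 1.2759; exercise value = 0.0000 ≤ continuation, so V_d = 1.2759
Node 0 (S = 90): continuation = e^(−0.06)·[0.8092·0.0000 + 0.1908·1.2759] = 0.2293; exercise value = 0.0000 ≤ continuation, so V_0 = 0.2293

$0.23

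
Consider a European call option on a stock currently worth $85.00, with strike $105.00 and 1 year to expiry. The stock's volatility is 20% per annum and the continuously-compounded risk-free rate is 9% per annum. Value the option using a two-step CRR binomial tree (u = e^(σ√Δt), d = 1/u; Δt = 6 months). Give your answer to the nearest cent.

CRR parameters: u = e^(σ√Δt) = e^(0.2·√0.5) = 1.1519, d = 1/u = 0.8681
Per-period rate: rΔt = 0.09·0.5 = 0.045, so R = e^0.045 = 1.0460
Risk-neutral probability p = (e^0.045 − 0.8681)/(1.1519 − 0.8681) = 0.1779/0.2838 = 0.6269
Terminal stock prices: S_uu = 112.8, S_ud = 85, S_dd = 64.06
Terminal payoffs (S − K): max(7.786, 0) = 7.786, max(-20, 0) = 0, max(-40.94, 0) = 0
Node u (S = 97.91): V_u = e^(−0.045)·[0.6269·7.7862 + 0.3731·0.0000] = 4.6663
Node d (S = 73.79): V_d = e^(−0.045)·[0.6269·0.0000 + 0.3731·0.0000] = 0.0000
Node 0 (S = 85): V_0 = e^(−0.045)·[0.6269·4.6663 + 0.3731·0.0000] = 2.7966

$2.80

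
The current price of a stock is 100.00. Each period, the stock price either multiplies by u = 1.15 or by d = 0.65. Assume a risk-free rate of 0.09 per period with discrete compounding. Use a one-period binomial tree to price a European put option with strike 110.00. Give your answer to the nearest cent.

Risk-neutral probability p = (1 + 0.09 − 0.65)/(1.15 − 0.65) = 0.4400/0.5000 = 0.8800
Terminal stock prices: S_u = 115, S_d = 65
Terminal payoffs (K − S): max(-5, 0) = 0, max(45, 0) = 45
Node 0 (S = 100): V_0 = 1/1.09·[0.8800·0.0000 + 0.1200·45.0000] = 4.9541

4.95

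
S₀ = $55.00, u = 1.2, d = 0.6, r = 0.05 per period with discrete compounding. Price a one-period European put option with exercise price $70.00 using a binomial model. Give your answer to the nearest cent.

Risk-neutral probability p = (1 + 0.05 − 0.6)/(1.2 − 0.6) = 0.4500/0.6000 = 0.7500
Terminal stock prices: S_u = 66, S_d = 33
Terminal payoffs (K − S): max(4, 0) = 4, max(37, 0) = 37
Node 0 (S = 55): V_0 = 1/1.05·[0.7500·4.0000 + 0.2500·37.0000] = 11.6667

$11.67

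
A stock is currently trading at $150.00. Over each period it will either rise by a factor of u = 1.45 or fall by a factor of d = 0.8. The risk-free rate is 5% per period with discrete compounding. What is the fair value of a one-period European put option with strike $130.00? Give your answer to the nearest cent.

Risk-neutral probability p = (1 + 0.05 − 0.8)/(1.45 − 0.8) = 0.2500/0.6500 = 0.3846
Terminal stock prices: S_u = 217.5, S_d = 120
Terminal payoffs (K − S): max(-87.5, 0) = 0, max(10, 0) = 10
Node 0 (S = 150): V_0 = 1/1.05·[0.3846·0.0000 + 0.6154·10.0000] = 5.8608

$5.86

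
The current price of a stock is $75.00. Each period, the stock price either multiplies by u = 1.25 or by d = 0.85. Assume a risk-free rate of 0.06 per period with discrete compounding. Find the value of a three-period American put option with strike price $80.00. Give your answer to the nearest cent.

$8.50

Risk-neutral probability p = (1 + 0.06 − 0.85)/(1.25 − 0.85) = 0.2100/0.4000 = 0.5250
Terminal stock prices: S_uuu = 146.5, S_uud = 99.61, S_udd = 67.73, S_ddd = 46.06
Terminal payoffs (K − S): max(-66.48, 0) = 0, max(-19.61, 0) = 0, max(12.27, 0) = 12.27, max(33.94, 0) = 33.94
Node uu (S = 117.2): continuation = 1/1.06·[0.5250·0.0000 + 0.4750·0.0000] = 0.0000; exercise value = 0.0000 ≤ continuation, so V_uu = 0.0000
Node ud (S = 79.69): continuation = 1/1.06·[0.5250·0.0000 + 0.4750·12.2656] = 5.4964; exercise value = 0.3125 ≤ continuation, so V_ud = 5.4964
Node dd (S = 54.19): continuation = 1/1.06·[0.5250·12.2656 + 0.4750·33.9406] = 21.2842; exercise value = 25.8125 > continuation, so V_dd = 25.8125 (exercise)
Node u (S = 93.75): continuation = 1/1.06·[0.5250·0.0000 + 0.4750·5.4964] = 2.4630; exercise value = 0.0000 ≤ continuation, so V_u = 2.4630
Node d (S = 63.75): continuation = 1/1.06·[0.5250·5.4964 + 0.4750·25.8125] = 14.2892; exercise value = 16.2500 > continuation, so V_d = 16.2500 (exercise)
Node 0 (S = 75): continuation = 1/1.06·[0.5250·2.4630 + 0.4750·16.2500] = 8.5017; exercise value = 5.0000 ≤ continuation, so V_0 = 8.5017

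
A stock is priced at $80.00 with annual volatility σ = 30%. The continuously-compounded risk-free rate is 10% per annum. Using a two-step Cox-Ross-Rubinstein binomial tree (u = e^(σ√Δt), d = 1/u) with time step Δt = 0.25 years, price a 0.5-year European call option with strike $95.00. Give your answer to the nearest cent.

$3.69

CRR parameters: u = e^(σ√Δt) = e^(0.3·√0.25) = 1.1618, d = 1/u = 0.8607
Per-period rate: rΔt = 0.1·0.25 = 0.025, so R = e^0.025 = 1.0253
Risk-neutral probability p = (e^0.025 − 0.8607)/(1.1618 − 0.8607) = 0.1646/0.3011 = 0.5466
Terminal stock prices: S_uu = 108, S_ud = 80, S_dd = 59.27
Terminal payoffs (S − K): max(12.99, 0) = 12.99, max(-15, 0) = 0, max(-35.73, 0) = 0
Node u (S = 92.95): V_u = e^(−0.025)·[0.5466·12.9887 + 0.4534·0.0000] = 6.9248
Node d (S = 68.86): V_d = e^(−0.025)·[0.5466·0.0000 + 0.4534·0.0000] = 0.0000
Node 0 (S = 80): V_0 = e^(−0.025)·[0.5466·6.9248 + 0.4534·0.0000] = 3.6919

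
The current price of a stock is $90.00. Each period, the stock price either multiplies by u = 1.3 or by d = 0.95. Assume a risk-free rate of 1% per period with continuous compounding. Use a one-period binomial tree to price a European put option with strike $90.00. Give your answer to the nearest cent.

$3.69

Risk-neutral probability p = (e^0.01 − 0.95)/(1.3 − 0.95) = 0.0601/0.3500 = 0.1716
Terminal stock prices: S_u = 117, S_d = 85.5
Terminal payoffs (K − S): max(-27, 0) = 0, max(4.5, 0) = 4.5
Node 0 (S = 90): V_0 = e^(−0.01)·[0.1716·0.0000 + 0.8284·4.5000] = 3.6908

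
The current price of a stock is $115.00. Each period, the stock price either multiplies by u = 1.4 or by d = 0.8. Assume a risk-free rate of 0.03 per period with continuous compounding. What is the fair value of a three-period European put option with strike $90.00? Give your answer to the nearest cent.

$6.65

Risk-neutral probability p = (e^0.03 − 0.8)/(1.4 − 0.8) = 0.2305/0.6000 = 0.3841
Terminal stock prices: S_uuu = 315.6, S_uud = 180.3, S_udd = 103, S_ddd = 58.88
Terminal payoffs (K − S): max(-225.6, 0) = 0, max(-90.32, 0) = 0, max(-13.04, 0) = 0, max(31.12, 0) = 31.12
Node uu (S = 225.4): V_uu = e^(−0.03)·[0.3841·0.0000 + 0.6159·0.0000] = 0.0000
Node ud (S = 128.8): V_ud = e^(−0.03)·[0.3841·0.0000 + 0.6159·0.0000] = 0.0000
Node dd (S = 73.6): V_dd = e^(−0.03)·[0.3841·0.0000 + 0.6159·31.1200] = 18.6006
Node u (S = 161): V_u = e^(−0.03)·[0.3841·0.0000 + 0.6159·0.0000] = 0.0000
Node d (S = 92): V_d = e^(−0.03)·[0.3841·0.0000 + 0.6159·18.6006] = 11.1177
Node 0 (S = 115): V_0 = e^(−0.03)·[0.3841·0.0000 + 0.6159·11.1177] = 6.6451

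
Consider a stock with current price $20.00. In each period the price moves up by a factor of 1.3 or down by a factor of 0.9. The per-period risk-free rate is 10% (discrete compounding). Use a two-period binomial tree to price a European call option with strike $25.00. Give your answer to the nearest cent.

Risk-neutral probability p = (1 + 0.1 − 0.9)/(1.3 − 0.9) = 0.2000/0.4000 = 0.5000
Terminal stock prices: S_uu = 33.8, S_ud = 23.4, S_dd = 16.2
Terminal payoffs (S − K): max(8.8, 0) = 8.8, max(-1.6, 0) = 0, max(-8.8, 0) = 0
Node u (S = 26): V_u = 1/1.1·[0.5000·8.8000 + 0.5000·0.0000] = 4.0000
Node d (S = 18): V_d = 1/1.1·[0.5000·0.0000 + 0.5000·0.0000] = 0.0000
Node 0 (S = 20): V_0 = 1/1.1·[0.5000·4.0000 + 0.5000·0.0000] = 1.8182

$1.82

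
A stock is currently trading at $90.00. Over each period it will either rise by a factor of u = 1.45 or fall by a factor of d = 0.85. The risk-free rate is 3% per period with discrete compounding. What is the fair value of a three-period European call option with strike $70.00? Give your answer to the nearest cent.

$30.56

Risk-neutral probability p = (1 + 0.03 − 0.85)/(1.45 − 0.85) = 0.1800/0.6000 = 0.3000
Terminal stock prices: S_uuu = 274.4, S_uud = 160.8, S_udd = 94.29, S_ddd = 55.27
Terminal payoffs (S − K): max(204.4, 0) = 204.4, max(90.84, 0) = 90.84, max(24.29, 0) = 24.29, max(-14.73, 0) = 0
Node uu (S = 189.2): V_uu = 1/1.03·[0.3000·204.3762 + 0.7000·90.8413] = 121.2638
Node ud (S = 110.9): V_ud = 1/1.03·[0.3000·90.8413 + 0.7000·24.2862] = 42.9638
Node dd (S = 65.02): V_dd = 1/1.03·[0.3000·24.2862 + 0.7000·0.0000] = 7.0737
Node u (S = 130.5): V_u = 1/1.03·[0.3000·121.2638 + 0.7000·42.9638] = 64.5183
Node d (S = 76.5): V_d = 1/1.03·[0.3000·42.9638 + 0.7000·7.0737] = 17.3211
Node 0 (S = 90): V_0 = 1/1.03·[0.3000·64.5183 + 0.7000·17.3211] = 30.5633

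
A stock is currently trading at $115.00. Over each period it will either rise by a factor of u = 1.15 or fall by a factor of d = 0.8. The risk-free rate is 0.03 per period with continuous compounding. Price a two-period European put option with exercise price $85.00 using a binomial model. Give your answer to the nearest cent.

Risk-neutral probability p = (e^0.03 − 0.8)/(1.15 − 0.8) = 0.2305/0.3500 = 0.6584
Terminal stock prices: S_uu = 152.1, S_ud = 105.8, S_dd = 73.6
Terminal payoffs (K − S): max(-67.09, 0) = 0, max(-20.8, 0) = 0, max(11.4, 0) = 11.4
Node u (S = 132.2): V_u = e^(−0.03)·[0.6584·0.0000 + 0.3416·0.0000] = 0.0000
Node d (S = 92): V_d = e^(−0.03)·[0.6584·0.0000 + 0.3416·11.4000] = 3.7787
Node 0 (S = 115): V_0 = e^(−0.03)·[0.6584·0.0000 + 0.3416·3.7787] = 1.2525

$1.25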